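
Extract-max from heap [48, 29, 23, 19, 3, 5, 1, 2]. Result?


Max = 48
Replace root with last, heapify down
Resulting heap: [29, 19, 23, 2, 3, 5, 1]


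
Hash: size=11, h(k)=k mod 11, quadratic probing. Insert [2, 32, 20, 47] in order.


Insertions: 2->slot 2; 32->slot 10; 20->slot 9; 47->slot 3
Table: [None, None, 2, 47, None, None, None, None, None, 20, 32]


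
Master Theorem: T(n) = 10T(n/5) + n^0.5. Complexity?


a=10, b=5, c=0.5. log_5(10)=1.431 > c=0.5. Case 1: O(n^log_b(a)) = O(n^1.431)
Complexity: O(n^1.431)


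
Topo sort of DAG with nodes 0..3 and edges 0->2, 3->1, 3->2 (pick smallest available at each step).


Kahn's algorithm, process smallest node first
Order: [0, 3, 1, 2]


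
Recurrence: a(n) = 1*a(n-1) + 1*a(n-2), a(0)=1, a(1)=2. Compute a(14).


Build bottom-up:
...a(12)=377, a(13)=610, a(14)=1*610+1*377=987


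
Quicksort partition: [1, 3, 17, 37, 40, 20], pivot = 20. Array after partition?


Elements <= 20 go left of pivot.
Result: [1, 3, 17, 20, 40, 37], pivot at index 3


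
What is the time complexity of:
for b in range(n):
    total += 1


Per nesting level: O(n) = O(n)
Complexity: O(n)


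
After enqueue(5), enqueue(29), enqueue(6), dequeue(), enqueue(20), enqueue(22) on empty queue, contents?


enqueue(5) -> [5]
enqueue(29) -> [5, 29]
enqueue(6) -> [5, 29, 6]
dequeue() returns 5 -> [29, 6]
enqueue(20) -> [29, 6, 20]
enqueue(22) -> [29, 6, 20, 22]
Final queue (front to back): [29, 6, 20, 22]


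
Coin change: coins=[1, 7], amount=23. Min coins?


dp[0]=0; dp[i]=1+min(dp[i-c] for c in coins)
...dp[18]=6, dp[19]=7, dp[20]=8, dp[21]=3, dp[22]=4, dp[23]=5
Minimum coins for 23 = 5


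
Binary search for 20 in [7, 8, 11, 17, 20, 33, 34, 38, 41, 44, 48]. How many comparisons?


Search for 20:
[0,10] mid=5 arr[5]=33
[0,4] mid=2 arr[2]=11
[3,4] mid=3 arr[3]=17
[4,4] mid=4 arr[4]=20
Total: 4 comparisons


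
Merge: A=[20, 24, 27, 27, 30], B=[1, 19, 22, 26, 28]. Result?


Compare heads, take smaller each step.
Merged: [1, 19, 20, 22, 24, 26, 27, 27, 28, 30]


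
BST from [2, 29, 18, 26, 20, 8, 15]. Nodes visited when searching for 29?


BST root = 2
Search for 29: compare at each node
Path: [2, 29]


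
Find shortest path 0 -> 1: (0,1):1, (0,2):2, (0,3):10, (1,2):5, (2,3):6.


Dijkstra from 0:
Distances: {0: 0, 1: 1, 2: 2, 3: 8}
Shortest distance to 1 = 1, path = [0, 1]


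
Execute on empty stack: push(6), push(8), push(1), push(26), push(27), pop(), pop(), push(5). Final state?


push(6) -> [6]
push(8) -> [6, 8]
push(1) -> [6, 8, 1]
push(26) -> [6, 8, 1, 26]
push(27) -> [6, 8, 1, 26, 27]
pop() returns 27 -> [6, 8, 1, 26]
pop() returns 26 -> [6, 8, 1]
push(5) -> [6, 8, 1, 5]
Final stack (bottom to top): [6, 8, 1, 5]


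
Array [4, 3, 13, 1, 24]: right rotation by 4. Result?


Right rotate by 4: [3, 13, 1, 24, 4]


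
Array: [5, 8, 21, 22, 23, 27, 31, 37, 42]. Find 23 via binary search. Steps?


Search for 23:
[0,8] mid=4 arr[4]=23
Total: 1 comparisons


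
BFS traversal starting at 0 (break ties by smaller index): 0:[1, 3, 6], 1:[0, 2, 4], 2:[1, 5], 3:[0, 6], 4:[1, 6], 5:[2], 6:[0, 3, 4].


BFS queue: start with [0]
Visit order: [0, 1, 3, 6, 2, 4, 5]


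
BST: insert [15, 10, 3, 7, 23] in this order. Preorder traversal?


Root = 15; build tree by BST insertion.
Preorder traversal: [15, 10, 3, 7, 23]


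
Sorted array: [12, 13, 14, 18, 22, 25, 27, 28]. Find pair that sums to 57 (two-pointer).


Two pointers: lo=0, hi=7
No pair sums to 57


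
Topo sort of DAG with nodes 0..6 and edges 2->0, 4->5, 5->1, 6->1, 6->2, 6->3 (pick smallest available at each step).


Kahn's algorithm, process smallest node first
Order: [4, 5, 6, 1, 2, 0, 3]


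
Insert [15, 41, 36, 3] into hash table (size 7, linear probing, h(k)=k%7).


Insertions: 15->slot 1; 41->slot 6; 36->slot 2; 3->slot 3
Table: [None, 15, 36, 3, None, None, 41]


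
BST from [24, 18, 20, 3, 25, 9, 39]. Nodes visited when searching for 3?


BST root = 24
Search for 3: compare at each node
Path: [24, 18, 3]


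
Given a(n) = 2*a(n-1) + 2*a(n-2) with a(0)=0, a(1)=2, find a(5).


Build bottom-up:
...a(3)=12, a(4)=32, a(5)=2*32+2*12=88


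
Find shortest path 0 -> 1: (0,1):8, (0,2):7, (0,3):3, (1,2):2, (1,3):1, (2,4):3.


Dijkstra from 0:
Distances: {0: 0, 1: 4, 2: 6, 3: 3, 4: 9}
Shortest distance to 1 = 4, path = [0, 3, 1]


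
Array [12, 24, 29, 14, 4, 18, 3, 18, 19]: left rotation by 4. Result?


Left rotate by 4: [4, 18, 3, 18, 19, 12, 24, 29, 14]


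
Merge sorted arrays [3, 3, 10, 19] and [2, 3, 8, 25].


Compare heads, take smaller each step.
Merged: [2, 3, 3, 3, 8, 10, 19, 25]


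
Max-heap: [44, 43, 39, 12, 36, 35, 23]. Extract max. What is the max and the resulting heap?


Max = 44
Replace root with last, heapify down
Resulting heap: [43, 36, 39, 12, 23, 35]


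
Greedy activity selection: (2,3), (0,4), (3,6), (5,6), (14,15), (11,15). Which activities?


Greedy: pick earliest-ending, then skip overlaps.
Selected (3 activities): [(2, 3), (3, 6), (14, 15)]


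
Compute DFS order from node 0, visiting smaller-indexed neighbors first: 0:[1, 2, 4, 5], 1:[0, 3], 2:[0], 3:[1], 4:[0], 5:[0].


DFS stack-based: start with [0]
Visit order: [0, 1, 3, 2, 4, 5]


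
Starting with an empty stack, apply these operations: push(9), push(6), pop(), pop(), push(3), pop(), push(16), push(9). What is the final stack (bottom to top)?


push(9) -> [9]
push(6) -> [9, 6]
pop() returns 6 -> [9]
pop() returns 9 -> []
push(3) -> [3]
pop() returns 3 -> []
push(16) -> [16]
push(9) -> [16, 9]
Final stack (bottom to top): [16, 9]


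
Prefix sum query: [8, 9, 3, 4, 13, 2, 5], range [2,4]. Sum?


Prefix sums: [0, 8, 17, 20, 24, 37, 39, 44]
Sum[2..4] = prefix[5] - prefix[2] = 37 - 17 = 20


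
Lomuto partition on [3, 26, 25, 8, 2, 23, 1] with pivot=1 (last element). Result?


Elements <= 1 go left of pivot.
Result: [1, 26, 25, 8, 2, 23, 3], pivot at index 0


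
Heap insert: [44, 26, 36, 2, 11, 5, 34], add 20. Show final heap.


Append 20: [44, 26, 36, 2, 11, 5, 34, 20]
Bubble up: swap idx 7(20) with idx 3(2)
Result: [44, 26, 36, 20, 11, 5, 34, 2]


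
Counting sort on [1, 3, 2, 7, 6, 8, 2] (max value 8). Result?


Count array: [0, 1, 2, 1, 0, 0, 1, 1, 1]
Reconstruct: [1, 2, 2, 3, 6, 7, 8]


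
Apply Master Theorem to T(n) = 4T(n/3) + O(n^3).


a=4, b=3, c=3. log_3(4)=1.262 < c=3. Case 3: O(n^c) = O(n^3)
Complexity: O(n^3)


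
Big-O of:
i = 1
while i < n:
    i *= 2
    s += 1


Per nesting level: O(log n) = O(log n)
Complexity: O(log n)


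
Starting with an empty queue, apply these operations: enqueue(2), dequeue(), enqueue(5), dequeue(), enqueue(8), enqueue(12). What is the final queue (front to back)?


enqueue(2) -> [2]
dequeue() returns 2 -> []
enqueue(5) -> [5]
dequeue() returns 5 -> []
enqueue(8) -> [8]
enqueue(12) -> [8, 12]
Final queue (front to back): [8, 12]


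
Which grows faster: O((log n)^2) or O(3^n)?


polylogarithmic grows slower than exponential (base 3)
O((log n)^2) is asymptotically smaller; O(3^n) grows faster


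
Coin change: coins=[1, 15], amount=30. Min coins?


dp[0]=0; dp[i]=1+min(dp[i-c] for c in coins)
...dp[25]=11, dp[26]=12, dp[27]=13, dp[28]=14, dp[29]=15, dp[30]=2
Minimum coins for 30 = 2


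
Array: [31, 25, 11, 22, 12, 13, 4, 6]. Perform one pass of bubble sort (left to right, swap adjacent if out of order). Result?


After one pass: [25, 11, 22, 12, 13, 4, 6, 31]


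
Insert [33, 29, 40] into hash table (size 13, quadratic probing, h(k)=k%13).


Insertions: 33->slot 7; 29->slot 3; 40->slot 1
Table: [None, 40, None, 29, None, None, None, 33, None, None, None, None, None]


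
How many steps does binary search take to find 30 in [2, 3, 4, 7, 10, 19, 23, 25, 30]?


Search for 30:
[0,8] mid=4 arr[4]=10
[5,8] mid=6 arr[6]=23
[7,8] mid=7 arr[7]=25
[8,8] mid=8 arr[8]=30
Total: 4 comparisons


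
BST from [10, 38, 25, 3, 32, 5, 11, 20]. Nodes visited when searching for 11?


BST root = 10
Search for 11: compare at each node
Path: [10, 38, 25, 11]


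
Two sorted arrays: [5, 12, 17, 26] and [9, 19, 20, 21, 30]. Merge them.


Compare heads, take smaller each step.
Merged: [5, 9, 12, 17, 19, 20, 21, 26, 30]


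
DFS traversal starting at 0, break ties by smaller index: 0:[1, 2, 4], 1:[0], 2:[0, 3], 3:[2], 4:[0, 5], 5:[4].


DFS stack-based: start with [0]
Visit order: [0, 1, 2, 3, 4, 5]


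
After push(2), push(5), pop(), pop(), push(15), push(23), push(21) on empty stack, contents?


push(2) -> [2]
push(5) -> [2, 5]
pop() returns 5 -> [2]
pop() returns 2 -> []
push(15) -> [15]
push(23) -> [15, 23]
push(21) -> [15, 23, 21]
Final stack (bottom to top): [15, 23, 21]


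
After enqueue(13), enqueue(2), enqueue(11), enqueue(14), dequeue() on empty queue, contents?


enqueue(13) -> [13]
enqueue(2) -> [13, 2]
enqueue(11) -> [13, 2, 11]
enqueue(14) -> [13, 2, 11, 14]
dequeue() returns 13 -> [2, 11, 14]
Final queue (front to back): [2, 11, 14]


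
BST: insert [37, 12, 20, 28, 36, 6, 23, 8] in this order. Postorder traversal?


Root = 37; build tree by BST insertion.
Postorder traversal: [8, 6, 23, 36, 28, 20, 12, 37]


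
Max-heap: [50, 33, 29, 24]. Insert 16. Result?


Append 16: [50, 33, 29, 24, 16]
Bubble up: no swaps needed
Result: [50, 33, 29, 24, 16]


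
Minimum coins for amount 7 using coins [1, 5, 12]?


dp[0]=0; dp[i]=1+min(dp[i-c] for c in coins)
...dp[2]=2, dp[3]=3, dp[4]=4, dp[5]=1, dp[6]=2, dp[7]=3
Minimum coins for 7 = 3


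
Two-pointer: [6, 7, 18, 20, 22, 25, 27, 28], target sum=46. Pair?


Two pointers: lo=0, hi=7
Found pair: (18, 28) summing to 46


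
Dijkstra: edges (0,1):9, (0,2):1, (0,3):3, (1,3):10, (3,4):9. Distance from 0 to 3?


Dijkstra from 0:
Distances: {0: 0, 1: 9, 2: 1, 3: 3, 4: 12}
Shortest distance to 3 = 3, path = [0, 3]


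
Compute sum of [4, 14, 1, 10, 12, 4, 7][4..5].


Prefix sums: [0, 4, 18, 19, 29, 41, 45, 52]
Sum[4..5] = prefix[6] - prefix[4] = 45 - 29 = 16


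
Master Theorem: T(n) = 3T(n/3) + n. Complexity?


a=3, b=3, c=1. log_3(3)=1 = c=1. Case 2: O(n^c log n) = O(n log n)
Complexity: O(n log n)


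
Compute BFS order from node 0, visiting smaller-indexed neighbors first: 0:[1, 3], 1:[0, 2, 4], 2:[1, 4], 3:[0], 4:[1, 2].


BFS queue: start with [0]
Visit order: [0, 1, 3, 2, 4]


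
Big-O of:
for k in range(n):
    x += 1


Per nesting level: O(n) = O(n)
Complexity: O(n)


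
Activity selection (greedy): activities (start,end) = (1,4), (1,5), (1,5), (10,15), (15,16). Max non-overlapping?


Greedy: pick earliest-ending, then skip overlaps.
Selected (3 activities): [(1, 4), (10, 15), (15, 16)]


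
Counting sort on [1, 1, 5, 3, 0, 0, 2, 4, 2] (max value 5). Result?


Count array: [2, 2, 2, 1, 1, 1]
Reconstruct: [0, 0, 1, 1, 2, 2, 3, 4, 5]


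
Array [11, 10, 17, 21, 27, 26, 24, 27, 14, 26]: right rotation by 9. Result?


Right rotate by 9: [10, 17, 21, 27, 26, 24, 27, 14, 26, 11]


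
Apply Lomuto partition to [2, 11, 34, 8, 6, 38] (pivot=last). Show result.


Elements <= 38 go left of pivot.
Result: [2, 11, 34, 8, 6, 38], pivot at index 5


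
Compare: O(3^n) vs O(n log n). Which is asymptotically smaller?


linearithmic grows slower than exponential (base 3)
O(n log n) is asymptotically smaller; O(3^n) grows faster


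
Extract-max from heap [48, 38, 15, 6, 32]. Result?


Max = 48
Replace root with last, heapify down
Resulting heap: [38, 32, 15, 6]


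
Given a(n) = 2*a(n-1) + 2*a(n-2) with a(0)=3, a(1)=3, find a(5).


Build bottom-up:
...a(3)=30, a(4)=84, a(5)=2*84+2*30=228


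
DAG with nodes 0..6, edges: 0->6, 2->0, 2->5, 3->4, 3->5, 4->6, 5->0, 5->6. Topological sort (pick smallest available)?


Kahn's algorithm, process smallest node first
Order: [1, 2, 3, 4, 5, 0, 6]


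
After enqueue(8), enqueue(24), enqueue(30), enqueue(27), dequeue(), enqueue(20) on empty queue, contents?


enqueue(8) -> [8]
enqueue(24) -> [8, 24]
enqueue(30) -> [8, 24, 30]
enqueue(27) -> [8, 24, 30, 27]
dequeue() returns 8 -> [24, 30, 27]
enqueue(20) -> [24, 30, 27, 20]
Final queue (front to back): [24, 30, 27, 20]


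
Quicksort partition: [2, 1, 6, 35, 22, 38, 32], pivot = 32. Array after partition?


Elements <= 32 go left of pivot.
Result: [2, 1, 6, 22, 32, 38, 35], pivot at index 4


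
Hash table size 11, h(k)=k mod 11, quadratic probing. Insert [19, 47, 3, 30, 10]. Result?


Insertions: 19->slot 8; 47->slot 3; 3->slot 4; 30->slot 9; 10->slot 10
Table: [None, None, None, 47, 3, None, None, None, 19, 30, 10]


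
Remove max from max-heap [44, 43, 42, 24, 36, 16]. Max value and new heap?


Max = 44
Replace root with last, heapify down
Resulting heap: [43, 36, 42, 24, 16]


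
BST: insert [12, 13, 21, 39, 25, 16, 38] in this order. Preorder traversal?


Root = 12; build tree by BST insertion.
Preorder traversal: [12, 13, 21, 16, 39, 25, 38]


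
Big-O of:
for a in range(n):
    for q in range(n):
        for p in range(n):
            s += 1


Per nesting level: O(n) * O(n) * O(n) = O(n^3)
Complexity: O(n^3)


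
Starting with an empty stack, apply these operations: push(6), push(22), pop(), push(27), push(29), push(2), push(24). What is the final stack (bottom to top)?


push(6) -> [6]
push(22) -> [6, 22]
pop() returns 22 -> [6]
push(27) -> [6, 27]
push(29) -> [6, 27, 29]
push(2) -> [6, 27, 29, 2]
push(24) -> [6, 27, 29, 2, 24]
Final stack (bottom to top): [6, 27, 29, 2, 24]


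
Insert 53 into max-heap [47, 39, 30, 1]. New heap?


Append 53: [47, 39, 30, 1, 53]
Bubble up: swap idx 4(53) with idx 1(39); swap idx 1(53) with idx 0(47)
Result: [53, 47, 30, 1, 39]


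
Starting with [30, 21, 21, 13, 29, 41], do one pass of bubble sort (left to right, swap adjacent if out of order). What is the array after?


After one pass: [21, 21, 13, 29, 30, 41]


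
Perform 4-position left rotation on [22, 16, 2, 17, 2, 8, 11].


Left rotate by 4: [2, 8, 11, 22, 16, 2, 17]


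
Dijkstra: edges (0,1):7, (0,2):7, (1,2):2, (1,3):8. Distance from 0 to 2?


Dijkstra from 0:
Distances: {0: 0, 1: 7, 2: 7, 3: 15}
Shortest distance to 2 = 7, path = [0, 2]


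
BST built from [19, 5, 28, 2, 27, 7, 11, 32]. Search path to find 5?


BST root = 19
Search for 5: compare at each node
Path: [19, 5]


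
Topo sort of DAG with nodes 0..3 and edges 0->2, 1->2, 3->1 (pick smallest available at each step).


Kahn's algorithm, process smallest node first
Order: [0, 3, 1, 2]


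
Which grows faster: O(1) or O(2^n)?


constant grows slower than exponential
O(1) is asymptotically smaller; O(2^n) grows faster


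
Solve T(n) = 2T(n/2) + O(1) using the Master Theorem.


a=2, b=2, c=0. log_2(2)=1 > c=0. Case 1: O(n^log_b(a)) = O(n)
Complexity: O(n)


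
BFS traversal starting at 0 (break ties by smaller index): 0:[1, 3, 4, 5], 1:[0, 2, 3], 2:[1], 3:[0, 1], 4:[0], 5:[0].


BFS queue: start with [0]
Visit order: [0, 1, 3, 4, 5, 2]


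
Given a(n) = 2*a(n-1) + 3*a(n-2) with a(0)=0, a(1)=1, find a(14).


Build bottom-up:
...a(12)=132860, a(13)=398581, a(14)=2*398581+3*132860=1195742


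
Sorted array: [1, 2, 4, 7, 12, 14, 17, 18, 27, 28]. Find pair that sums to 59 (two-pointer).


Two pointers: lo=0, hi=9
No pair sums to 59


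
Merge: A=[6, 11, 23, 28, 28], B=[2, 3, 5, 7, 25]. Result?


Compare heads, take smaller each step.
Merged: [2, 3, 5, 6, 7, 11, 23, 25, 28, 28]


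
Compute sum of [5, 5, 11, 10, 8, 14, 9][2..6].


Prefix sums: [0, 5, 10, 21, 31, 39, 53, 62]
Sum[2..6] = prefix[7] - prefix[2] = 62 - 10 = 52


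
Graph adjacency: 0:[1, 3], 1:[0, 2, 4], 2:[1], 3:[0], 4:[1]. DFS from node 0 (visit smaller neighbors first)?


DFS stack-based: start with [0]
Visit order: [0, 1, 2, 4, 3]


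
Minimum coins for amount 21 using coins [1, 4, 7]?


dp[0]=0; dp[i]=1+min(dp[i-c] for c in coins)
...dp[16]=4, dp[17]=5, dp[18]=3, dp[19]=4, dp[20]=5, dp[21]=3
Minimum coins for 21 = 3


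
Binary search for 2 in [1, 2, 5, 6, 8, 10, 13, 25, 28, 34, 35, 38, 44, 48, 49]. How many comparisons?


Search for 2:
[0,14] mid=7 arr[7]=25
[0,6] mid=3 arr[3]=6
[0,2] mid=1 arr[1]=2
Total: 3 comparisons


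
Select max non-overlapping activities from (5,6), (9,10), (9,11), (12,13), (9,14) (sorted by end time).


Greedy: pick earliest-ending, then skip overlaps.
Selected (3 activities): [(5, 6), (9, 10), (12, 13)]


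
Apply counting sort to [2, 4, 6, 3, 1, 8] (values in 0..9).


Count array: [0, 1, 1, 1, 1, 0, 1, 0, 1, 0]
Reconstruct: [1, 2, 3, 4, 6, 8]


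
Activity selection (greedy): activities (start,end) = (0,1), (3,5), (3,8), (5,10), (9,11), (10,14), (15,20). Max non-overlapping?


Greedy: pick earliest-ending, then skip overlaps.
Selected (5 activities): [(0, 1), (3, 5), (5, 10), (10, 14), (15, 20)]


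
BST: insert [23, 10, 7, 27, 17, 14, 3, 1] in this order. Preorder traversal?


Root = 23; build tree by BST insertion.
Preorder traversal: [23, 10, 7, 3, 1, 17, 14, 27]


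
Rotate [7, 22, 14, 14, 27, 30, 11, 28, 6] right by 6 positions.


Right rotate by 6: [14, 27, 30, 11, 28, 6, 7, 22, 14]


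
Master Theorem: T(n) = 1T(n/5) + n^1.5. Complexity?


a=1, b=5, c=1.5. log_5(1)=0 < c=1.5. Case 3: O(n^c) = O(n^1.500)
Complexity: O(n^1.500)


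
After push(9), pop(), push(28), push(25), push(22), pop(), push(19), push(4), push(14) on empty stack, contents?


push(9) -> [9]
pop() returns 9 -> []
push(28) -> [28]
push(25) -> [28, 25]
push(22) -> [28, 25, 22]
pop() returns 22 -> [28, 25]
push(19) -> [28, 25, 19]
push(4) -> [28, 25, 19, 4]
push(14) -> [28, 25, 19, 4, 14]
Final stack (bottom to top): [28, 25, 19, 4, 14]


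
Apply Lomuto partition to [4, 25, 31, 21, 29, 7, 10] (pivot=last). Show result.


Elements <= 10 go left of pivot.
Result: [4, 7, 10, 21, 29, 25, 31], pivot at index 2


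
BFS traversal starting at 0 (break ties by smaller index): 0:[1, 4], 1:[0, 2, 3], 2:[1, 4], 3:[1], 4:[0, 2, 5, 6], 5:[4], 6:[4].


BFS queue: start with [0]
Visit order: [0, 1, 4, 2, 3, 5, 6]


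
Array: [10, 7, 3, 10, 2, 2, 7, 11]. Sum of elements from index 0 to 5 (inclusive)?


Prefix sums: [0, 10, 17, 20, 30, 32, 34, 41, 52]
Sum[0..5] = prefix[6] - prefix[0] = 34 - 0 = 34


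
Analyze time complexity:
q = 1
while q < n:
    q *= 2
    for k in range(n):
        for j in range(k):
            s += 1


Per nesting level: O(log n) * O(n) * O(n) [triangular over k] = O(n^2 log n)
Complexity: O(n^2 log n)


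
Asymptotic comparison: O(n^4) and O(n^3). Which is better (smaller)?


cubic grows slower than quartic
O(n^3) is asymptotically smaller; O(n^4) grows faster


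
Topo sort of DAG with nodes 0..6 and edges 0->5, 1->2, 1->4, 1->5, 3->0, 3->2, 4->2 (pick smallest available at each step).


Kahn's algorithm, process smallest node first
Order: [1, 3, 0, 4, 2, 5, 6]


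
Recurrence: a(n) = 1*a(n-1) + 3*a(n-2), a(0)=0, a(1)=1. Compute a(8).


Build bottom-up:
...a(6)=40, a(7)=97, a(8)=1*97+3*40=217


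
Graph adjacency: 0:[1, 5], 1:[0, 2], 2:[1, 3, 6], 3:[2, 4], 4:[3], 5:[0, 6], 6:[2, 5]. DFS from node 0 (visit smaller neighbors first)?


DFS stack-based: start with [0]
Visit order: [0, 1, 2, 3, 4, 6, 5]


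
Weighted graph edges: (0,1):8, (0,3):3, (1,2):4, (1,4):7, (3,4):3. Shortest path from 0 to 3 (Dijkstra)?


Dijkstra from 0:
Distances: {0: 0, 1: 8, 2: 12, 3: 3, 4: 6}
Shortest distance to 3 = 3, path = [0, 3]


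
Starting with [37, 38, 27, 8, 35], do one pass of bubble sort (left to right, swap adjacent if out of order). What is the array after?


After one pass: [37, 27, 8, 35, 38]


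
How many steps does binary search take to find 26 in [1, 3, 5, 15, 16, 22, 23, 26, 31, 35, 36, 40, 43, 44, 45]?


Search for 26:
[0,14] mid=7 arr[7]=26
Total: 1 comparisons


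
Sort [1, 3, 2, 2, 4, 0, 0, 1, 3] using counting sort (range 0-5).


Count array: [2, 2, 2, 2, 1, 0]
Reconstruct: [0, 0, 1, 1, 2, 2, 3, 3, 4]


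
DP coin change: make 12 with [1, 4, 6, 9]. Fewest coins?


dp[0]=0; dp[i]=1+min(dp[i-c] for c in coins)
...dp[7]=2, dp[8]=2, dp[9]=1, dp[10]=2, dp[11]=3, dp[12]=2
Minimum coins for 12 = 2


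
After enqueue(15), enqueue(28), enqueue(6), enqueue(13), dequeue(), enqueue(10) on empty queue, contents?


enqueue(15) -> [15]
enqueue(28) -> [15, 28]
enqueue(6) -> [15, 28, 6]
enqueue(13) -> [15, 28, 6, 13]
dequeue() returns 15 -> [28, 6, 13]
enqueue(10) -> [28, 6, 13, 10]
Final queue (front to back): [28, 6, 13, 10]


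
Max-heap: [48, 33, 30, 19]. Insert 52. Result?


Append 52: [48, 33, 30, 19, 52]
Bubble up: swap idx 4(52) with idx 1(33); swap idx 1(52) with idx 0(48)
Result: [52, 48, 30, 19, 33]


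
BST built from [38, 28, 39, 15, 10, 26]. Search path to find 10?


BST root = 38
Search for 10: compare at each node
Path: [38, 28, 15, 10]


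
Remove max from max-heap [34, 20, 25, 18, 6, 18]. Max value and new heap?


Max = 34
Replace root with last, heapify down
Resulting heap: [25, 20, 18, 18, 6]


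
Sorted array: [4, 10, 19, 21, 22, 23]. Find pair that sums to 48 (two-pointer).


Two pointers: lo=0, hi=5
No pair sums to 48


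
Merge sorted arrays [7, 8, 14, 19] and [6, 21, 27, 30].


Compare heads, take smaller each step.
Merged: [6, 7, 8, 14, 19, 21, 27, 30]


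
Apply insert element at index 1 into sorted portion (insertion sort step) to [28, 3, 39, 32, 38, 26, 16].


After one pass: [3, 28, 39, 32, 38, 26, 16]


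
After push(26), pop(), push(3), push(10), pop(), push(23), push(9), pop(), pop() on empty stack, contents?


push(26) -> [26]
pop() returns 26 -> []
push(3) -> [3]
push(10) -> [3, 10]
pop() returns 10 -> [3]
push(23) -> [3, 23]
push(9) -> [3, 23, 9]
pop() returns 9 -> [3, 23]
pop() returns 23 -> [3]
Final stack (bottom to top): [3]


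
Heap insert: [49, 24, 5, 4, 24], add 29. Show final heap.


Append 29: [49, 24, 5, 4, 24, 29]
Bubble up: swap idx 5(29) with idx 2(5)
Result: [49, 24, 29, 4, 24, 5]


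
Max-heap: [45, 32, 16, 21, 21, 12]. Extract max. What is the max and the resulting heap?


Max = 45
Replace root with last, heapify down
Resulting heap: [32, 21, 16, 12, 21]


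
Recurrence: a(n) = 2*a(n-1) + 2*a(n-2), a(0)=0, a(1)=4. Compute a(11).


Build bottom-up:
...a(9)=9792, a(10)=26752, a(11)=2*26752+2*9792=73088


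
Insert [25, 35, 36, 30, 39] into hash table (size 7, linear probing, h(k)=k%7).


Insertions: 25->slot 4; 35->slot 0; 36->slot 1; 30->slot 2; 39->slot 5
Table: [35, 36, 30, None, 25, 39, None]


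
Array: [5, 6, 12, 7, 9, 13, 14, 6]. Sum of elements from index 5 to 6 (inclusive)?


Prefix sums: [0, 5, 11, 23, 30, 39, 52, 66, 72]
Sum[5..6] = prefix[7] - prefix[5] = 66 - 39 = 27


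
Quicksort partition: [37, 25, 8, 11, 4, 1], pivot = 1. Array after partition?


Elements <= 1 go left of pivot.
Result: [1, 25, 8, 11, 4, 37], pivot at index 0


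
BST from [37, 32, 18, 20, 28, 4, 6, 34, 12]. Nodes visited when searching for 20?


BST root = 37
Search for 20: compare at each node
Path: [37, 32, 18, 20]


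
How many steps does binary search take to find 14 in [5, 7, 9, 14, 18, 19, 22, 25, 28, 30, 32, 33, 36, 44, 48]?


Search for 14:
[0,14] mid=7 arr[7]=25
[0,6] mid=3 arr[3]=14
Total: 2 comparisons


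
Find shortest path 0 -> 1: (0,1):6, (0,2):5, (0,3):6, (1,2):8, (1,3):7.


Dijkstra from 0:
Distances: {0: 0, 1: 6, 2: 5, 3: 6}
Shortest distance to 1 = 6, path = [0, 1]


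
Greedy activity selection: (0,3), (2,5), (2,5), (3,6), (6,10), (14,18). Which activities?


Greedy: pick earliest-ending, then skip overlaps.
Selected (4 activities): [(0, 3), (3, 6), (6, 10), (14, 18)]


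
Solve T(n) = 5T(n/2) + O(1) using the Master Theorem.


a=5, b=2, c=0. log_2(5)=2.322 > c=0. Case 1: O(n^log_b(a)) = O(n^2.322)
Complexity: O(n^2.322)


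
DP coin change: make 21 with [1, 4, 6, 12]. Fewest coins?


dp[0]=0; dp[i]=1+min(dp[i-c] for c in coins)
...dp[16]=2, dp[17]=3, dp[18]=2, dp[19]=3, dp[20]=3, dp[21]=4
Minimum coins for 21 = 4


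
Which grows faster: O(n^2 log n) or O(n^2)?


quadratic grows slower than n^2 log n
O(n^2) is asymptotically smaller; O(n^2 log n) grows faster


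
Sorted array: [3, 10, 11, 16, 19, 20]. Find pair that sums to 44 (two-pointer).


Two pointers: lo=0, hi=5
No pair sums to 44


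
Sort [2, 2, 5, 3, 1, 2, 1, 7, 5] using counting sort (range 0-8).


Count array: [0, 2, 3, 1, 0, 2, 0, 1, 0]
Reconstruct: [1, 1, 2, 2, 2, 3, 5, 5, 7]


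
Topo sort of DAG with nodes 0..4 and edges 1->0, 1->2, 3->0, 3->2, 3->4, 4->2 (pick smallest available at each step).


Kahn's algorithm, process smallest node first
Order: [1, 3, 0, 4, 2]


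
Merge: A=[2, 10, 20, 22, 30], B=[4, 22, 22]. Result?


Compare heads, take smaller each step.
Merged: [2, 4, 10, 20, 22, 22, 22, 30]


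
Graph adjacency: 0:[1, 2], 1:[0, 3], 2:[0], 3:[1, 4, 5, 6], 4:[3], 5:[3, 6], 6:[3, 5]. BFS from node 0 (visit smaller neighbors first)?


BFS queue: start with [0]
Visit order: [0, 1, 2, 3, 4, 5, 6]


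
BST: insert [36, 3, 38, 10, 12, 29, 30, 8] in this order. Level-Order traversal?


Root = 36; build tree by BST insertion.
Level-Order traversal: [36, 3, 38, 10, 8, 12, 29, 30]


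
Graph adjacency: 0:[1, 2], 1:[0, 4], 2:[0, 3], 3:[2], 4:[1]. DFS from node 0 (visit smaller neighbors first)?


DFS stack-based: start with [0]
Visit order: [0, 1, 4, 2, 3]


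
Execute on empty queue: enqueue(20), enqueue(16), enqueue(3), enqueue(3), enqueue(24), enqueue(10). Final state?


enqueue(20) -> [20]
enqueue(16) -> [20, 16]
enqueue(3) -> [20, 16, 3]
enqueue(3) -> [20, 16, 3, 3]
enqueue(24) -> [20, 16, 3, 3, 24]
enqueue(10) -> [20, 16, 3, 3, 24, 10]
Final queue (front to back): [20, 16, 3, 3, 24, 10]


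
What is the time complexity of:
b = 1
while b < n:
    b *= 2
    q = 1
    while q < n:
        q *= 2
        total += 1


Per nesting level: O(log n) * O(log n) = O((log n)^2)
Complexity: O((log n)^2)


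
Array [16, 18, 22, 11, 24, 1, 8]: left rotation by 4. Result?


Left rotate by 4: [24, 1, 8, 16, 18, 22, 11]


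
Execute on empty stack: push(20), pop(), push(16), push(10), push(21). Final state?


push(20) -> [20]
pop() returns 20 -> []
push(16) -> [16]
push(10) -> [16, 10]
push(21) -> [16, 10, 21]
Final stack (bottom to top): [16, 10, 21]


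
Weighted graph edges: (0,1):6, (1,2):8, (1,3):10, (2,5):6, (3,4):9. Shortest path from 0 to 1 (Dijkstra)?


Dijkstra from 0:
Distances: {0: 0, 1: 6, 2: 14, 3: 16, 4: 25, 5: 20}
Shortest distance to 1 = 6, path = [0, 1]


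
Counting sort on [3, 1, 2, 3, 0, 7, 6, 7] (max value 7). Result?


Count array: [1, 1, 1, 2, 0, 0, 1, 2]
Reconstruct: [0, 1, 2, 3, 3, 6, 7, 7]


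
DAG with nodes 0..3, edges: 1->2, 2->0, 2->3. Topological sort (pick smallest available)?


Kahn's algorithm, process smallest node first
Order: [1, 2, 0, 3]


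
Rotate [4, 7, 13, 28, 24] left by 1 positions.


Left rotate by 1: [7, 13, 28, 24, 4]


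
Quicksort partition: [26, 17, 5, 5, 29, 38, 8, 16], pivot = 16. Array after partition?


Elements <= 16 go left of pivot.
Result: [5, 5, 8, 16, 29, 38, 26, 17], pivot at index 3


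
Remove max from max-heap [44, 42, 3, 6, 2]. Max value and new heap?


Max = 44
Replace root with last, heapify down
Resulting heap: [42, 6, 3, 2]


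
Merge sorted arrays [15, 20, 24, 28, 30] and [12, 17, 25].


Compare heads, take smaller each step.
Merged: [12, 15, 17, 20, 24, 25, 28, 30]


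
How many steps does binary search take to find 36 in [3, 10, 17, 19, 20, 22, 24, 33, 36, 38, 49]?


Search for 36:
[0,10] mid=5 arr[5]=22
[6,10] mid=8 arr[8]=36
Total: 2 comparisons


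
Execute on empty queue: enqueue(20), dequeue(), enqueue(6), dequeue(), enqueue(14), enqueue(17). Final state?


enqueue(20) -> [20]
dequeue() returns 20 -> []
enqueue(6) -> [6]
dequeue() returns 6 -> []
enqueue(14) -> [14]
enqueue(17) -> [14, 17]
Final queue (front to back): [14, 17]


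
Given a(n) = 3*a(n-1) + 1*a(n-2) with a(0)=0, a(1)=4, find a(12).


Build bottom-up:
...a(10)=171348, a(11)=565924, a(12)=3*565924+1*171348=1869120


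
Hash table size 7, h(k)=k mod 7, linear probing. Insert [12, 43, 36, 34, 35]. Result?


Insertions: 12->slot 5; 43->slot 1; 36->slot 2; 34->slot 6; 35->slot 0
Table: [35, 43, 36, None, None, 12, 34]


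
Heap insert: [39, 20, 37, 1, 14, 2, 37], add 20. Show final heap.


Append 20: [39, 20, 37, 1, 14, 2, 37, 20]
Bubble up: swap idx 7(20) with idx 3(1)
Result: [39, 20, 37, 20, 14, 2, 37, 1]


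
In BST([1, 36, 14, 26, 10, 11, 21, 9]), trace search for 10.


BST root = 1
Search for 10: compare at each node
Path: [1, 36, 14, 10]


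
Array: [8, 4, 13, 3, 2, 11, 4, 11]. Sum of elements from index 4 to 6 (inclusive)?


Prefix sums: [0, 8, 12, 25, 28, 30, 41, 45, 56]
Sum[4..6] = prefix[7] - prefix[4] = 45 - 28 = 17


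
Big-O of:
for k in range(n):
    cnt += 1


Per nesting level: O(n) = O(n)
Complexity: O(n)


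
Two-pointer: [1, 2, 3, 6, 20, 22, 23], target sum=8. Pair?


Two pointers: lo=0, hi=6
Found pair: (2, 6) summing to 8


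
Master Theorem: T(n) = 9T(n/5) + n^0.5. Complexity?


a=9, b=5, c=0.5. log_5(9)=1.365 > c=0.5. Case 1: O(n^log_b(a)) = O(n^1.365)
Complexity: O(n^1.365)


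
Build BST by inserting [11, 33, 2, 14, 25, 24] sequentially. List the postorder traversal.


Root = 11; build tree by BST insertion.
Postorder traversal: [2, 24, 25, 14, 33, 11]


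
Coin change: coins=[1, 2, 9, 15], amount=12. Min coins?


dp[0]=0; dp[i]=1+min(dp[i-c] for c in coins)
...dp[7]=4, dp[8]=4, dp[9]=1, dp[10]=2, dp[11]=2, dp[12]=3
Minimum coins for 12 = 3


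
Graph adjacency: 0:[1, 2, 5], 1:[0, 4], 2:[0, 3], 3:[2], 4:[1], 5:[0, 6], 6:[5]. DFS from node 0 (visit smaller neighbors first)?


DFS stack-based: start with [0]
Visit order: [0, 1, 4, 2, 3, 5, 6]


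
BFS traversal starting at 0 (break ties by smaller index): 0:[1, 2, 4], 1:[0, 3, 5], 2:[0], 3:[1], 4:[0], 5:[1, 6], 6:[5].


BFS queue: start with [0]
Visit order: [0, 1, 2, 4, 3, 5, 6]


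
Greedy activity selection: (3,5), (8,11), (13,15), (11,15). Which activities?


Greedy: pick earliest-ending, then skip overlaps.
Selected (3 activities): [(3, 5), (8, 11), (13, 15)]


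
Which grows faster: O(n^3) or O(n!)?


cubic grows slower than factorial
O(n^3) is asymptotically smaller; O(n!) grows faster


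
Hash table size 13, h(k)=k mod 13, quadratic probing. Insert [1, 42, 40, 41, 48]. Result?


Insertions: 1->slot 1; 42->slot 3; 40->slot 2; 41->slot 6; 48->slot 9
Table: [None, 1, 40, 42, None, None, 41, None, None, 48, None, None, None]


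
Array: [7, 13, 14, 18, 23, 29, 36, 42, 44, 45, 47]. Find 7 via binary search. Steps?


Search for 7:
[0,10] mid=5 arr[5]=29
[0,4] mid=2 arr[2]=14
[0,1] mid=0 arr[0]=7
Total: 3 comparisons


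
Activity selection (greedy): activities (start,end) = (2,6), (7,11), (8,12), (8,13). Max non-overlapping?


Greedy: pick earliest-ending, then skip overlaps.
Selected (2 activities): [(2, 6), (7, 11)]


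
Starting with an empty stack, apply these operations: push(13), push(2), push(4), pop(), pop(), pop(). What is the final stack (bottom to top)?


push(13) -> [13]
push(2) -> [13, 2]
push(4) -> [13, 2, 4]
pop() returns 4 -> [13, 2]
pop() returns 2 -> [13]
pop() returns 13 -> []
Final stack (bottom to top): []


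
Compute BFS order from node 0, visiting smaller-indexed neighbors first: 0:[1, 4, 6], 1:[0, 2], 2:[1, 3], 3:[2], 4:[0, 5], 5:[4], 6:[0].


BFS queue: start with [0]
Visit order: [0, 1, 4, 6, 2, 5, 3]


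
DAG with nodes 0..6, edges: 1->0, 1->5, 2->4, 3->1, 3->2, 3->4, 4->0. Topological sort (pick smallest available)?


Kahn's algorithm, process smallest node first
Order: [3, 1, 2, 4, 0, 5, 6]


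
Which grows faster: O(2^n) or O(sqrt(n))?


sublinear grows slower than exponential
O(sqrt(n)) is asymptotically smaller; O(2^n) grows faster


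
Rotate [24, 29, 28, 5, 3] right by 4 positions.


Right rotate by 4: [29, 28, 5, 3, 24]


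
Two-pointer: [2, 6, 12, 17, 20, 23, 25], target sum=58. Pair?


Two pointers: lo=0, hi=6
No pair sums to 58


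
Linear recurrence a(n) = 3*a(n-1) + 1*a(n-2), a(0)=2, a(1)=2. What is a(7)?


Build bottom-up:
...a(5)=284, a(6)=938, a(7)=3*938+1*284=3098


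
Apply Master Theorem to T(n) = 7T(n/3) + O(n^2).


a=7, b=3, c=2. log_3(7)=1.771 < c=2. Case 3: O(n^c) = O(n^2)
Complexity: O(n^2)


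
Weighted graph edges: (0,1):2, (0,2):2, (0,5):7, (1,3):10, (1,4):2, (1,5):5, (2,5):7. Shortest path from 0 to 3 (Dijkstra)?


Dijkstra from 0:
Distances: {0: 0, 1: 2, 2: 2, 3: 12, 4: 4, 5: 7}
Shortest distance to 3 = 12, path = [0, 1, 3]


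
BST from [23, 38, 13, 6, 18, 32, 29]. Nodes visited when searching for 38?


BST root = 23
Search for 38: compare at each node
Path: [23, 38]


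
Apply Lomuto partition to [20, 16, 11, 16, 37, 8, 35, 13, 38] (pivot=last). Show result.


Elements <= 38 go left of pivot.
Result: [20, 16, 11, 16, 37, 8, 35, 13, 38], pivot at index 8


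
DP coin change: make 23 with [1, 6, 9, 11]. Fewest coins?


dp[0]=0; dp[i]=1+min(dp[i-c] for c in coins)
...dp[18]=2, dp[19]=3, dp[20]=2, dp[21]=3, dp[22]=2, dp[23]=3
Minimum coins for 23 = 3


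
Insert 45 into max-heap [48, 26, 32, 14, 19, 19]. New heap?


Append 45: [48, 26, 32, 14, 19, 19, 45]
Bubble up: swap idx 6(45) with idx 2(32)
Result: [48, 26, 45, 14, 19, 19, 32]


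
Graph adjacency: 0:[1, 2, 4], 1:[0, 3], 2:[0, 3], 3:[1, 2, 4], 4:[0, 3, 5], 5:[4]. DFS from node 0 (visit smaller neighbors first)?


DFS stack-based: start with [0]
Visit order: [0, 1, 3, 2, 4, 5]


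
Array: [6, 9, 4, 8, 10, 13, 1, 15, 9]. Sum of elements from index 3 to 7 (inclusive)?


Prefix sums: [0, 6, 15, 19, 27, 37, 50, 51, 66, 75]
Sum[3..7] = prefix[8] - prefix[3] = 66 - 19 = 47


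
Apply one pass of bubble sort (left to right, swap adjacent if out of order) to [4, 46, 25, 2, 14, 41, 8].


After one pass: [4, 25, 2, 14, 41, 8, 46]


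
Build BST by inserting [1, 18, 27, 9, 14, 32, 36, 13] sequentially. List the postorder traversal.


Root = 1; build tree by BST insertion.
Postorder traversal: [13, 14, 9, 36, 32, 27, 18, 1]


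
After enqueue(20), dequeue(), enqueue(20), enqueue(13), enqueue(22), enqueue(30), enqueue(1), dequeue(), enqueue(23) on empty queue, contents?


enqueue(20) -> [20]
dequeue() returns 20 -> []
enqueue(20) -> [20]
enqueue(13) -> [20, 13]
enqueue(22) -> [20, 13, 22]
enqueue(30) -> [20, 13, 22, 30]
enqueue(1) -> [20, 13, 22, 30, 1]
dequeue() returns 20 -> [13, 22, 30, 1]
enqueue(23) -> [13, 22, 30, 1, 23]
Final queue (front to back): [13, 22, 30, 1, 23]


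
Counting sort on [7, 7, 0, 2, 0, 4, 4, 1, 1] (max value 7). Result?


Count array: [2, 2, 1, 0, 2, 0, 0, 2]
Reconstruct: [0, 0, 1, 1, 2, 4, 4, 7, 7]


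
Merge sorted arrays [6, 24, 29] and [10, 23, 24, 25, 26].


Compare heads, take smaller each step.
Merged: [6, 10, 23, 24, 24, 25, 26, 29]


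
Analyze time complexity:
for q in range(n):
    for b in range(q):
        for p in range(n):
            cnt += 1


Per nesting level: O(n) * O(n) [triangular over q] * O(n) = O(n^3)
Complexity: O(n^3)


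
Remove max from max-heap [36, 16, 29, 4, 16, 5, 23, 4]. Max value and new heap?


Max = 36
Replace root with last, heapify down
Resulting heap: [29, 16, 23, 4, 16, 5, 4]


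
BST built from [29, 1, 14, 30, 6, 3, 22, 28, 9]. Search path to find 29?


BST root = 29
Search for 29: compare at each node
Path: [29]


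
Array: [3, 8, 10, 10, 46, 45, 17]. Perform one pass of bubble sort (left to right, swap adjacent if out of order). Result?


After one pass: [3, 8, 10, 10, 45, 17, 46]


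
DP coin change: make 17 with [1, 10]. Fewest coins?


dp[0]=0; dp[i]=1+min(dp[i-c] for c in coins)
...dp[12]=3, dp[13]=4, dp[14]=5, dp[15]=6, dp[16]=7, dp[17]=8
Minimum coins for 17 = 8


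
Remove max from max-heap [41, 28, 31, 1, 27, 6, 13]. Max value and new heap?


Max = 41
Replace root with last, heapify down
Resulting heap: [31, 28, 13, 1, 27, 6]


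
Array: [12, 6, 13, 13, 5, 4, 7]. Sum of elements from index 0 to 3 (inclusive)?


Prefix sums: [0, 12, 18, 31, 44, 49, 53, 60]
Sum[0..3] = prefix[4] - prefix[0] = 44 - 0 = 44


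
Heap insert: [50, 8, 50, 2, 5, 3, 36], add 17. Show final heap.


Append 17: [50, 8, 50, 2, 5, 3, 36, 17]
Bubble up: swap idx 7(17) with idx 3(2); swap idx 3(17) with idx 1(8)
Result: [50, 17, 50, 8, 5, 3, 36, 2]


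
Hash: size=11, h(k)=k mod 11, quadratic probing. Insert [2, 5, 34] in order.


Insertions: 2->slot 2; 5->slot 5; 34->slot 1
Table: [None, 34, 2, None, None, 5, None, None, None, None, None]


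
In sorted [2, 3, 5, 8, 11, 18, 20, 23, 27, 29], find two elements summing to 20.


Two pointers: lo=0, hi=9
Found pair: (2, 18) summing to 20


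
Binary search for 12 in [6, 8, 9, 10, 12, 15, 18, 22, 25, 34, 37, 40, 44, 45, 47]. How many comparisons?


Search for 12:
[0,14] mid=7 arr[7]=22
[0,6] mid=3 arr[3]=10
[4,6] mid=5 arr[5]=15
[4,4] mid=4 arr[4]=12
Total: 4 comparisons


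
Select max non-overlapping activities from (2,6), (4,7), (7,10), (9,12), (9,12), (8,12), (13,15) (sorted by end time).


Greedy: pick earliest-ending, then skip overlaps.
Selected (3 activities): [(2, 6), (7, 10), (13, 15)]


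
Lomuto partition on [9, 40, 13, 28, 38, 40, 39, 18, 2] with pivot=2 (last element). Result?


Elements <= 2 go left of pivot.
Result: [2, 40, 13, 28, 38, 40, 39, 18, 9], pivot at index 0


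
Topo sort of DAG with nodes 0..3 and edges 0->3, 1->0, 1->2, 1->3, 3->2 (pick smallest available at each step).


Kahn's algorithm, process smallest node first
Order: [1, 0, 3, 2]


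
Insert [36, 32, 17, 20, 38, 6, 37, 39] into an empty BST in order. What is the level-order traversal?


Root = 36; build tree by BST insertion.
Level-Order traversal: [36, 32, 38, 17, 37, 39, 6, 20]


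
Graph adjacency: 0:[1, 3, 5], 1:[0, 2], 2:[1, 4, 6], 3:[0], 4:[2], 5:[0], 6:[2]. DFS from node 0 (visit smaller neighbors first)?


DFS stack-based: start with [0]
Visit order: [0, 1, 2, 4, 6, 3, 5]


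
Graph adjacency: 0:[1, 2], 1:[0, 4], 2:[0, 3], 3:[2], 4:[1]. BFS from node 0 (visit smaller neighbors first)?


BFS queue: start with [0]
Visit order: [0, 1, 2, 4, 3]


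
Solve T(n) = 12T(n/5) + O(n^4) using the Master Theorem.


a=12, b=5, c=4. log_5(12)=1.544 < c=4. Case 3: O(n^c) = O(n^4)
Complexity: O(n^4)


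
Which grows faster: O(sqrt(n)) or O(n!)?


sublinear grows slower than factorial
O(sqrt(n)) is asymptotically smaller; O(n!) grows faster


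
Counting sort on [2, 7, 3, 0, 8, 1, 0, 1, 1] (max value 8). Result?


Count array: [2, 3, 1, 1, 0, 0, 0, 1, 1]
Reconstruct: [0, 0, 1, 1, 1, 2, 3, 7, 8]


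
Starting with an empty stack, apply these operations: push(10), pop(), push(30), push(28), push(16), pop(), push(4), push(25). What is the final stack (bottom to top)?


push(10) -> [10]
pop() returns 10 -> []
push(30) -> [30]
push(28) -> [30, 28]
push(16) -> [30, 28, 16]
pop() returns 16 -> [30, 28]
push(4) -> [30, 28, 4]
push(25) -> [30, 28, 4, 25]
Final stack (bottom to top): [30, 28, 4, 25]


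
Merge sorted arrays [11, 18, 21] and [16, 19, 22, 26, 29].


Compare heads, take smaller each step.
Merged: [11, 16, 18, 19, 21, 22, 26, 29]


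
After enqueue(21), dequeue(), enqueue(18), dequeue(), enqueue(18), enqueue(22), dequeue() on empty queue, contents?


enqueue(21) -> [21]
dequeue() returns 21 -> []
enqueue(18) -> [18]
dequeue() returns 18 -> []
enqueue(18) -> [18]
enqueue(22) -> [18, 22]
dequeue() returns 18 -> [22]
Final queue (front to back): [22]
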